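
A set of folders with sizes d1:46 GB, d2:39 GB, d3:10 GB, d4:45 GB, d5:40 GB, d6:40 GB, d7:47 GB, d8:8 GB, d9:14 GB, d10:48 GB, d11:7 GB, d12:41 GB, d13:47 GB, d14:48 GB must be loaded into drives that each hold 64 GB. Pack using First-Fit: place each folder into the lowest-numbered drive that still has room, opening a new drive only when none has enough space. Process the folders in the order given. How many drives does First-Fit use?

drive 1: place d1 (46 GB), 18 GB left
drive 2: place d2 (39 GB), 25 GB left
drive 1: place d3 (10 GB), 8 GB left
drive 3: place d4 (45 GB), 19 GB left
drive 4: place d5 (40 GB), 24 GB left
drive 5: place d6 (40 GB), 24 GB left
drive 6: place d7 (47 GB), 17 GB left
drive 1: place d8 (8 GB), 0 GB left
drive 2: place d9 (14 GB), 11 GB left
drive 7: place d10 (48 GB), 16 GB left
drive 2: place d11 (7 GB), 4 GB left
drive 8: place d12 (41 GB), 23 GB left
drive 9: place d13 (47 GB), 17 GB left
drive 10: place d14 (48 GB), 16 GB left

10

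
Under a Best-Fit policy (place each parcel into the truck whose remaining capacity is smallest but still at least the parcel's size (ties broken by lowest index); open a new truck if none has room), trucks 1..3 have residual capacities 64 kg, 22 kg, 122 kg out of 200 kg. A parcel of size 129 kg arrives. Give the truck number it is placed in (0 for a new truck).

0

No truck has ≥ 129 kg free, so a new truck is opened.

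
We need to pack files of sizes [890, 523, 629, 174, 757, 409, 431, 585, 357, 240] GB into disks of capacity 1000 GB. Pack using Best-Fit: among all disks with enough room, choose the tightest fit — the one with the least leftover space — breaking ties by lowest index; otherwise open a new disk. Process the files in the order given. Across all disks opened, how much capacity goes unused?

disk 1: place 890 GB, 110 GB left
disk 2: place 523 GB, 477 GB left
disk 3: place 629 GB, 371 GB left
disk 3: place 174 GB, 197 GB left
disk 4: place 757 GB, 243 GB left
disk 2: place 409 GB, 68 GB left
disk 5: place 431 GB, 569 GB left
disk 6: place 585 GB, 415 GB left
disk 6: place 357 GB, 58 GB left
disk 4: place 240 GB, 3 GB left
6 disks × 1000 GB = 6000 GB; used 4995 GB; unused 1005 GB.

1005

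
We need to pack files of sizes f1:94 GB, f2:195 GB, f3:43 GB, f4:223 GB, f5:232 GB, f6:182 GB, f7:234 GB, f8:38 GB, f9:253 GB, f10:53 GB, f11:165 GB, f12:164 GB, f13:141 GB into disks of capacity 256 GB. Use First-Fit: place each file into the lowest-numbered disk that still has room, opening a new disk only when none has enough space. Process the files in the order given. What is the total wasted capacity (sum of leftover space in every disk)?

Put f1 (94 GB) in disk 1; 162 GB remain.
Put f2 (195 GB) in disk 2; 61 GB remain.
Put f3 (43 GB) in disk 1; 119 GB remain.
Put f4 (223 GB) in disk 3; 33 GB remain.
Put f5 (232 GB) in disk 4; 24 GB remain.
Put f6 (182 GB) in disk 5; 74 GB remain.
Put f7 (234 GB) in disk 6; 22 GB remain.
Put f8 (38 GB) in disk 1; 81 GB remain.
Put f9 (253 GB) in disk 7; 3 GB remain.
Put f10 (53 GB) in disk 1; 28 GB remain.
Put f11 (165 GB) in disk 8; 91 GB remain.
Put f12 (164 GB) in disk 9; 92 GB remain.
Put f13 (141 GB) in disk 10; 115 GB remain.
10 disks × 256 GB = 2560 GB; used 2017 GB; unused 543 GB.

543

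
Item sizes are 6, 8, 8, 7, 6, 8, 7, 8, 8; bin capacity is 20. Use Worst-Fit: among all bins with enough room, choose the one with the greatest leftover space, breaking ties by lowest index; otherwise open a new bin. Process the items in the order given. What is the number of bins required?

4

Put 6 in bin 1; 14 remain.
Put 8 in bin 1; 6 remain.
Put 8 in bin 2; 12 remain.
Put 7 in bin 2; 5 remain.
Put 6 in bin 1; 0 remain.
Put 8 in bin 3; 12 remain.
Put 7 in bin 3; 5 remain.
Put 8 in bin 4; 12 remain.
Put 8 in bin 4; 4 remain.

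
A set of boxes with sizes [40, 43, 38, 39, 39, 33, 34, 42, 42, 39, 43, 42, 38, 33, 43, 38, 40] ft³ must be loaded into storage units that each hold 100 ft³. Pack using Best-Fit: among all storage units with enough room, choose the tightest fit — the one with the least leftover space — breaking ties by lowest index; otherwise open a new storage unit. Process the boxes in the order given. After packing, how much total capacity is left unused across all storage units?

storage unit 1: place 40 ft³, 60 ft³ left
storage unit 1: place 43 ft³, 17 ft³ left
storage unit 2: place 38 ft³, 62 ft³ left
storage unit 2: place 39 ft³, 23 ft³ left
storage unit 3: place 39 ft³, 61 ft³ left
storage unit 3: place 33 ft³, 28 ft³ left
storage unit 4: place 34 ft³, 66 ft³ left
storage unit 4: place 42 ft³, 24 ft³ left
storage unit 5: place 42 ft³, 58 ft³ left
storage unit 5: place 39 ft³, 19 ft³ left
storage unit 6: place 43 ft³, 57 ft³ left
storage unit 6: place 42 ft³, 15 ft³ left
storage unit 7: place 38 ft³, 62 ft³ left
storage unit 7: place 33 ft³, 29 ft³ left
storage unit 8: place 43 ft³, 57 ft³ left
storage unit 8: place 38 ft³, 19 ft³ left
storage unit 9: place 40 ft³, 60 ft³ left
9 storage units × 100 ft³ = 900 ft³; used 666 ft³; unused 234 ft³.

234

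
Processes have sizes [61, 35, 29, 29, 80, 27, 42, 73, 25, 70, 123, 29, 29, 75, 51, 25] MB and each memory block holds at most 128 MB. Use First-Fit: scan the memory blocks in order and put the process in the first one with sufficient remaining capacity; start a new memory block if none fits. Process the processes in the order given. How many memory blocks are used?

61 MB → memory block 1 (remaining 67 MB)
35 MB → memory block 1 (remaining 32 MB)
29 MB → memory block 1 (remaining 3 MB)
29 MB → memory block 2 (remaining 99 MB)
80 MB → memory block 2 (remaining 19 MB)
27 MB → memory block 3 (remaining 101 MB)
42 MB → memory block 3 (remaining 59 MB)
73 MB → memory block 4 (remaining 55 MB)
25 MB → memory block 3 (remaining 34 MB)
70 MB → memory block 5 (remaining 58 MB)
123 MB → memory block 6 (remaining 5 MB)
29 MB → memory block 3 (remaining 5 MB)
29 MB → memory block 4 (remaining 26 MB)
75 MB → memory block 7 (remaining 53 MB)
51 MB → memory block 5 (remaining 7 MB)
25 MB → memory block 4 (remaining 1 MB)

7 memory blocks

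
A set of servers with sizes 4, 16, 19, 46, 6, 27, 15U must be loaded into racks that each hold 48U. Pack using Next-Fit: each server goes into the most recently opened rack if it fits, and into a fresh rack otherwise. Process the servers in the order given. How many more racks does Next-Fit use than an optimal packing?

Next-Fit: [4,16,19] [46] [6,27,15] → 3 racks.
Total size 133U; any packing needs at least ⌈133/48⌉ = 3 racks.
So 3 is already optimal.

0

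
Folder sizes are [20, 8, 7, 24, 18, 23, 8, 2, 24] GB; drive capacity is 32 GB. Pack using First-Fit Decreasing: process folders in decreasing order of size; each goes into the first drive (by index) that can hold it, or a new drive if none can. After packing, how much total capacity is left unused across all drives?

26

Sorted descending: 24, 24, 23, 20, 18, 8, 8, 7, 2.
24 GB → drive 1 (remaining 8 GB)
24 GB → drive 2 (remaining 8 GB)
23 GB → drive 3 (remaining 9 GB)
20 GB → drive 4 (remaining 12 GB)
18 GB → drive 5 (remaining 14 GB)
8 GB → drive 1 (remaining 0 GB)
8 GB → drive 2 (remaining 0 GB)
7 GB → drive 3 (remaining 2 GB)
2 GB → drive 3 (remaining 0 GB)
5 drives × 32 GB = 160 GB; used 134 GB; unused 26 GB.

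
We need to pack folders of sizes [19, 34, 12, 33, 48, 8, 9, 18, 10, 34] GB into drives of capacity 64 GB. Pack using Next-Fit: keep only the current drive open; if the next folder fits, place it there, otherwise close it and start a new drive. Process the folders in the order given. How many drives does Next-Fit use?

5

19 GB → drive 1 (remaining 45 GB)
34 GB → drive 1 (remaining 11 GB)
12 GB → drive 2 (remaining 52 GB)
33 GB → drive 2 (remaining 19 GB)
48 GB → drive 3 (remaining 16 GB)
8 GB → drive 3 (remaining 8 GB)
9 GB → drive 4 (remaining 55 GB)
18 GB → drive 4 (remaining 37 GB)
10 GB → drive 4 (remaining 27 GB)
34 GB → drive 5 (remaining 30 GB)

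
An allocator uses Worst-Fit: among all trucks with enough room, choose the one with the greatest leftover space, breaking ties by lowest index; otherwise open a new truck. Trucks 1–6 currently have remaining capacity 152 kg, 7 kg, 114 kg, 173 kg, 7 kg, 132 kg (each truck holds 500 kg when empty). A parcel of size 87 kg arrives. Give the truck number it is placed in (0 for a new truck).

Trucks with room: truck 1 (152 kg), truck 3 (114 kg), truck 4 (173 kg), truck 6 (132 kg).
Most room is truck 4 with 173 kg free.

4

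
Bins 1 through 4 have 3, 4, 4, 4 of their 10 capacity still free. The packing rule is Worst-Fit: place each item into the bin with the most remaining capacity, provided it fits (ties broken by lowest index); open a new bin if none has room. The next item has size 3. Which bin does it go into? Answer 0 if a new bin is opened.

2

Bins with room: bin 1 (3), bin 2 (4), bin 3 (4), bin 4 (4).
Most room is bin 2 with 4 free.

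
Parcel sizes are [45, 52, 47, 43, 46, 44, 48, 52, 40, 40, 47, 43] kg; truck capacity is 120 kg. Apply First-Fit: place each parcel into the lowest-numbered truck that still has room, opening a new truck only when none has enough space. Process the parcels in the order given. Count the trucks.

6 trucks

45 kg → truck 1 (remaining 75 kg)
52 kg → truck 1 (remaining 23 kg)
47 kg → truck 2 (remaining 73 kg)
43 kg → truck 2 (remaining 30 kg)
46 kg → truck 3 (remaining 74 kg)
44 kg → truck 3 (remaining 30 kg)
48 kg → truck 4 (remaining 72 kg)
52 kg → truck 4 (remaining 20 kg)
40 kg → truck 5 (remaining 80 kg)
40 kg → truck 5 (remaining 40 kg)
47 kg → truck 6 (remaining 73 kg)
43 kg → truck 6 (remaining 30 kg)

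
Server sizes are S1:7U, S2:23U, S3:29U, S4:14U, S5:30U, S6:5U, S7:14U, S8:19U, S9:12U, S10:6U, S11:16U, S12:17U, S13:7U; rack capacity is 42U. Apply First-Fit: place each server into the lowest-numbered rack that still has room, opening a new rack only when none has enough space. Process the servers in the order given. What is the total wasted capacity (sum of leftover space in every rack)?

S1 (7U) → rack 1 (remaining 35U)
S2 (23U) → rack 1 (remaining 12U)
S3 (29U) → rack 2 (remaining 13U)
S4 (14U) → rack 3 (remaining 28U)
S5 (30U) → rack 4 (remaining 12U)
S6 (5U) → rack 1 (remaining 7U)
S7 (14U) → rack 3 (remaining 14U)
S8 (19U) → rack 5 (remaining 23U)
S9 (12U) → rack 2 (remaining 1U)
S10 (6U) → rack 1 (remaining 1U)
S11 (16U) → rack 5 (remaining 7U)
S12 (17U) → rack 6 (remaining 25U)
S13 (7U) → rack 3 (remaining 7U)
6 racks × 42U = 252U; used 199U; unused 53U.

53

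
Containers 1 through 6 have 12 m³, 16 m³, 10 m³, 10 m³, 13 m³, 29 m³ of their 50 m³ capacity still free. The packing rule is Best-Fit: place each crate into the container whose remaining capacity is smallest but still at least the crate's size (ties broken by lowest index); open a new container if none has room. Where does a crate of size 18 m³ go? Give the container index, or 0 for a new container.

6

Containers with room: container 6 (29 m³).
Tightest fit is container 6 with 29 m³ free.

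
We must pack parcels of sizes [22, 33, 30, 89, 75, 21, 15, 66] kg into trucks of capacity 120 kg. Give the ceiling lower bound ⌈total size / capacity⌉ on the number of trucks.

3

Total size = 22 + 33 + 30 + 89 + 75 + 21 + 15 + 66 = 351 kg.
⌈351 / 120⌉ = 3.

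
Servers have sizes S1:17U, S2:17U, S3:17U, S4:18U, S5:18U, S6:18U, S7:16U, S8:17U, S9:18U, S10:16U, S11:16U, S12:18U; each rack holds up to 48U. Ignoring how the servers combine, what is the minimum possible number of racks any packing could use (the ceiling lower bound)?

Total size = 17 + 17 + 17 + 18 + 18 + 18 + 16 + 17 + 18 + 16 + 16 + 18 = 206U.
⌈206 / 48⌉ = 5.

5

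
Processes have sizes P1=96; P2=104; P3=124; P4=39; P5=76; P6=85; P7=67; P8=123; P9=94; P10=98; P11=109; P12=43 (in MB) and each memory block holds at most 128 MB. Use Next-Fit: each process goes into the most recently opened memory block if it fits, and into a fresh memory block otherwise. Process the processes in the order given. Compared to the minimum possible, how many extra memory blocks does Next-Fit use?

1

Next-Fit: [96] [104] [124] [39,76] [85] [67] [123] [94] [98] [109] [43] → 11 memory blocks.
10 processes exceed 64 MB (half the capacity), and no two of those can share a memory block, so at least 10 memory blocks are needed.
An optimal packing achieves that bound: [124] [123] [109] [104] [98] [96] [94] [85,43] [76,39] [67] → 10 memory blocks.
Excess: 11 − 10 = 1.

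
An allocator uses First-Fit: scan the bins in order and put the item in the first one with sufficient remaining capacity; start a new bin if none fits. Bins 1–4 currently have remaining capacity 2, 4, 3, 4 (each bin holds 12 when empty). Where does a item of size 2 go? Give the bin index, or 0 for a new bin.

Bins with room: bin 1 (2), bin 2 (4), bin 3 (3), bin 4 (4).
The first with room is bin 1.

1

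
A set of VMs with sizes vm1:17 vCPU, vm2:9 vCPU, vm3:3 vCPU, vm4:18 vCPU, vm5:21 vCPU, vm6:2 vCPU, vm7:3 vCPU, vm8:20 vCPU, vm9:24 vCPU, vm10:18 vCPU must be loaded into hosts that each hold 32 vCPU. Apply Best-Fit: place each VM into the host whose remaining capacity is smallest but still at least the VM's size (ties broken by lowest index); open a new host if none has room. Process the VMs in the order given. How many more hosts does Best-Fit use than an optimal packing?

Best-Fit: [17,9,3,2] [18] [21,3] [20] [24] [18] → 6 hosts.
6 VMs exceed 16 vCPU (half the capacity), and no two of those can share a host, so at least 6 hosts are needed.
So 6 is already optimal.

0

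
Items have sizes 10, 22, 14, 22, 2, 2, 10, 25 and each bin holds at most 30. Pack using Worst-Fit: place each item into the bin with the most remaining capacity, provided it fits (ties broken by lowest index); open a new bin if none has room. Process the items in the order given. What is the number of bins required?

Put 10 in bin 1; 20 remain.
Put 22 in bin 2; 8 remain.
Put 14 in bin 1; 6 remain.
Put 22 in bin 3; 8 remain.
Put 2 in bin 2; 6 remain.
Put 2 in bin 3; 6 remain.
Put 10 in bin 4; 20 remain.
Put 25 in bin 5; 5 remain.
Final bins: [10,14] [22,2] [22,2] [10] [25].

5 bins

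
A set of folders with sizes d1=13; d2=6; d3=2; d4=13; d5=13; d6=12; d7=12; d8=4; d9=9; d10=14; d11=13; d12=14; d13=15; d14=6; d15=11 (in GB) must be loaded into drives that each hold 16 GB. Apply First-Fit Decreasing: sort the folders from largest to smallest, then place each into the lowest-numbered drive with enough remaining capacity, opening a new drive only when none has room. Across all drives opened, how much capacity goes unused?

Sorted descending: 15, 14, 14, 13, 13, 13, 13, 12, 12, 11, 9, 6, 6, 4, 2.
15 GB → drive 1 (remaining 1 GB)
14 GB → drive 2 (remaining 2 GB)
14 GB → drive 3 (remaining 2 GB)
13 GB → drive 4 (remaining 3 GB)
13 GB → drive 5 (remaining 3 GB)
13 GB → drive 6 (remaining 3 GB)
13 GB → drive 7 (remaining 3 GB)
12 GB → drive 8 (remaining 4 GB)
12 GB → drive 9 (remaining 4 GB)
11 GB → drive 10 (remaining 5 GB)
9 GB → drive 11 (remaining 7 GB)
6 GB → drive 11 (remaining 1 GB)
6 GB → drive 12 (remaining 10 GB)
4 GB → drive 8 (remaining 0 GB)
2 GB → drive 2 (remaining 0 GB)
12 drives × 16 GB = 192 GB; used 157 GB; unused 35 GB.

35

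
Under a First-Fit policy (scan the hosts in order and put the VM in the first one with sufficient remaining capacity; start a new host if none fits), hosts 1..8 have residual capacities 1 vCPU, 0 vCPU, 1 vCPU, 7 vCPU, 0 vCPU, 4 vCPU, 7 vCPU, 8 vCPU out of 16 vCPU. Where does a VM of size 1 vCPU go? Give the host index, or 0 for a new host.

Hosts with room: host 1 (1 vCPU), host 3 (1 vCPU), host 4 (7 vCPU), host 6 (4 vCPU), host 7 (7 vCPU), host 8 (8 vCPU).
The first with room is host 1.

1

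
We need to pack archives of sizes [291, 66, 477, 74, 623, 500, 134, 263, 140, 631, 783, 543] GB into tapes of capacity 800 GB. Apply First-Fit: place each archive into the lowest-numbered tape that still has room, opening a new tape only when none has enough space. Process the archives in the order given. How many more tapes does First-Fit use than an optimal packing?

First-Fit: [291,66,74,134,140] [477,263] [623] [500] [631] [783] [543] → 7 tapes.
Total size 4525 GB; any packing needs at least ⌈4525/800⌉ = 6 tapes.
An optimal packing achieves that bound: [783] [631,140] [623,134] [543,74,66] [500,291] [477,263] → 6 tapes.
Excess: 7 − 6 = 1.

1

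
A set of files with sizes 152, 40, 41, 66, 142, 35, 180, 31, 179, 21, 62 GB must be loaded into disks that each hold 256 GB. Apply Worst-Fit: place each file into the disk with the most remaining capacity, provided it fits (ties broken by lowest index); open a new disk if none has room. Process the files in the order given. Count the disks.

5

152 GB → disk 1 (remaining 104 GB)
40 GB → disk 1 (remaining 64 GB)
41 GB → disk 1 (remaining 23 GB)
66 GB → disk 2 (remaining 190 GB)
142 GB → disk 2 (remaining 48 GB)
35 GB → disk 2 (remaining 13 GB)
180 GB → disk 3 (remaining 76 GB)
31 GB → disk 3 (remaining 45 GB)
179 GB → disk 4 (remaining 77 GB)
21 GB → disk 4 (remaining 56 GB)
62 GB → disk 5 (remaining 194 GB)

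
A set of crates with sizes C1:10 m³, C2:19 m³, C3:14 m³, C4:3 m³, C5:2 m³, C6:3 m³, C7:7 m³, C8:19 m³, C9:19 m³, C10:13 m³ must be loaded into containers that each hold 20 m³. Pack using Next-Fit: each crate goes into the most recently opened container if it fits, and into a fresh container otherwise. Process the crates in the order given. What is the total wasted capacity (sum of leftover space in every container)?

31

container 1: place C1 (10 m³), 10 m³ left
container 2: place C2 (19 m³), 1 m³ left
container 3: place C3 (14 m³), 6 m³ left
container 3: place C4 (3 m³), 3 m³ left
container 3: place C5 (2 m³), 1 m³ left
container 4: place C6 (3 m³), 17 m³ left
container 4: place C7 (7 m³), 10 m³ left
container 5: place C8 (19 m³), 1 m³ left
container 6: place C9 (19 m³), 1 m³ left
container 7: place C10 (13 m³), 7 m³ left
7 containers × 20 m³ = 140 m³; used 109 m³; unused 31 m³.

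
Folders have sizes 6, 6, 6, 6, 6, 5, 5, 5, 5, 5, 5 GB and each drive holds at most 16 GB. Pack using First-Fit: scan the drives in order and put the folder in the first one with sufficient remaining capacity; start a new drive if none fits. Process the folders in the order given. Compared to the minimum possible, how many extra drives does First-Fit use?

1

First-Fit: [6,6] [6,6] [6,5,5] [5,5,5] [5] → 5 drives.
Total size 60 GB; any packing needs at least ⌈60/16⌉ = 4 drives.
An optimal packing achieves that bound: [6,6] [6,5,5] [6,5,5] [6,5,5] → 4 drives.
Excess: 5 − 4 = 1.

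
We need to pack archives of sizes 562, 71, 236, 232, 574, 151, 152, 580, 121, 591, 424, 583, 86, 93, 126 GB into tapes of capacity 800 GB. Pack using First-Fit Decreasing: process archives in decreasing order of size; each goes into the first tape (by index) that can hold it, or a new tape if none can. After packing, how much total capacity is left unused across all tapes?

Sorted descending: 591, 583, 580, 574, 562, 424, 236, 232, 152, 151, 126, 121, 93, 86, 71.
591 GB → tape 1 (remaining 209 GB)
583 GB → tape 2 (remaining 217 GB)
580 GB → tape 3 (remaining 220 GB)
574 GB → tape 4 (remaining 226 GB)
562 GB → tape 5 (remaining 238 GB)
424 GB → tape 6 (remaining 376 GB)
236 GB → tape 5 (remaining 2 GB)
232 GB → tape 6 (remaining 144 GB)
152 GB → tape 1 (remaining 57 GB)
151 GB → tape 2 (remaining 66 GB)
126 GB → tape 3 (remaining 94 GB)
121 GB → tape 4 (remaining 105 GB)
93 GB → tape 3 (remaining 1 GB)
86 GB → tape 4 (remaining 19 GB)
71 GB → tape 6 (remaining 73 GB)
6 tapes × 800 GB = 4800 GB; used 4582 GB; unused 218 GB.

218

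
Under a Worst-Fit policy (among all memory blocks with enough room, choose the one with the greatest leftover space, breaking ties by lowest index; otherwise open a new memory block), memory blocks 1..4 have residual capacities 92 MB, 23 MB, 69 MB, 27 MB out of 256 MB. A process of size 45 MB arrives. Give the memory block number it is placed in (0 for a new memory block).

1

Memory blocks with room: memory block 1 (92 MB), memory block 3 (69 MB).
Most room is memory block 1 with 92 MB free.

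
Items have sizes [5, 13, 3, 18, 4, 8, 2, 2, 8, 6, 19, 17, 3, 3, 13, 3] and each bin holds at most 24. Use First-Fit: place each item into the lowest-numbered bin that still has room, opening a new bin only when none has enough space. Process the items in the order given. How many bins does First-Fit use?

Put 5 in bin 1; 19 remain.
Put 13 in bin 1; 6 remain.
Put 3 in bin 1; 3 remain.
Put 18 in bin 2; 6 remain.
Put 4 in bin 2; 2 remain.
Put 8 in bin 3; 16 remain.
Put 2 in bin 1; 1 remain.
Put 2 in bin 2; 0 remain.
Put 8 in bin 3; 8 remain.
Put 6 in bin 3; 2 remain.
Put 19 in bin 4; 5 remain.
Put 17 in bin 5; 7 remain.
Put 3 in bin 4; 2 remain.
Put 3 in bin 5; 4 remain.
Put 13 in bin 6; 11 remain.
Put 3 in bin 5; 1 remain.
Final bins: [5,13,3,2] [18,4,2] [8,8,6] [19,3] [17,3,3] [13].

6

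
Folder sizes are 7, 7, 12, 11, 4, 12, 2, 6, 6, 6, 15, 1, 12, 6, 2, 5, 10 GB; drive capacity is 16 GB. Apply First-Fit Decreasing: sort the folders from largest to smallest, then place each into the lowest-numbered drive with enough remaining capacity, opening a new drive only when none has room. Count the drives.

Sorted descending: 15, 12, 12, 12, 11, 10, 7, 7, 6, 6, 6, 6, 5, 4, 2, 2, 1.
drive 1: place 15 GB, 1 GB left
drive 2: place 12 GB, 4 GB left
drive 3: place 12 GB, 4 GB left
drive 4: place 12 GB, 4 GB left
drive 5: place 11 GB, 5 GB left
drive 6: place 10 GB, 6 GB left
drive 7: place 7 GB, 9 GB left
drive 7: place 7 GB, 2 GB left
drive 6: place 6 GB, 0 GB left
drive 8: place 6 GB, 10 GB left
drive 8: place 6 GB, 4 GB left
drive 9: place 6 GB, 10 GB left
drive 5: place 5 GB, 0 GB left
drive 2: place 4 GB, 0 GB left
drive 3: place 2 GB, 2 GB left
drive 3: place 2 GB, 0 GB left
drive 1: place 1 GB, 0 GB left

9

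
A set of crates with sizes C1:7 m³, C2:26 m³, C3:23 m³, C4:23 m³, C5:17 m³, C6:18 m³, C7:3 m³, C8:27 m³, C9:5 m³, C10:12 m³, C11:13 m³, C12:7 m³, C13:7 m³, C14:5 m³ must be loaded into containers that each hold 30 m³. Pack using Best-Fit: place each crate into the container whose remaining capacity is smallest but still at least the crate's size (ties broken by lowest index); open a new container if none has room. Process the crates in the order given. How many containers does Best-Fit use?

7 containers

Put C1 (7 m³) in container 1; 23 m³ remain.
Put C2 (26 m³) in container 2; 4 m³ remain.
Put C3 (23 m³) in container 1; 0 m³ remain.
Put C4 (23 m³) in container 3; 7 m³ remain.
Put C5 (17 m³) in container 4; 13 m³ remain.
Put C6 (18 m³) in container 5; 12 m³ remain.
Put C7 (3 m³) in container 2; 1 m³ remain.
Put C8 (27 m³) in container 6; 3 m³ remain.
Put C9 (5 m³) in container 3; 2 m³ remain.
Put C10 (12 m³) in container 5; 0 m³ remain.
Put C11 (13 m³) in container 4; 0 m³ remain.
Put C12 (7 m³) in container 7; 23 m³ remain.
Put C13 (7 m³) in container 7; 16 m³ remain.
Put C14 (5 m³) in container 7; 11 m³ remain.
Final containers: [7,23] [26,3] [23,5] [17,13] [18,12] [27] [7,7,5].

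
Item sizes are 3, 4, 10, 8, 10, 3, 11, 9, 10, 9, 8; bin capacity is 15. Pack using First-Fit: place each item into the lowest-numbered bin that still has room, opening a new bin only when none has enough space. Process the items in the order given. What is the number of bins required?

bin 1: place 3, 12 left
bin 1: place 4, 8 left
bin 2: place 10, 5 left
bin 1: place 8, 0 left
bin 3: place 10, 5 left
bin 2: place 3, 2 left
bin 4: place 11, 4 left
bin 5: place 9, 6 left
bin 6: place 10, 5 left
bin 7: place 9, 6 left
bin 8: place 8, 7 left
Final bins: [3,4,8] [10,3] [10] [11] [9] [10] [9] [8].

8 bins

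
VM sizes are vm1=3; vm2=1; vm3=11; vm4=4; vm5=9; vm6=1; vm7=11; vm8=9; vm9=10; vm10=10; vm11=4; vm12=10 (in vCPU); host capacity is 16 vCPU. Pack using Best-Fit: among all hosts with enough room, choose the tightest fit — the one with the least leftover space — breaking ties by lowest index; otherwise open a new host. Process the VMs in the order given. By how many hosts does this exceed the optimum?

0

Best-Fit: [3,1,11,1] [4,9] [11,4] [9] [10] [10] [10] → 7 hosts.
7 VMs exceed 8 vCPU (half the capacity), and no two of those can share a host, so at least 7 hosts are needed.
So 7 is already optimal.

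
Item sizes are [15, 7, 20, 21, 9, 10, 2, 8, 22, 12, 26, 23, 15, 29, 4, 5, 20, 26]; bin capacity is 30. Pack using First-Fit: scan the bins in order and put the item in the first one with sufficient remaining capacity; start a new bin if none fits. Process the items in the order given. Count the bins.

15 → bin 1 (remaining 15)
7 → bin 1 (remaining 8)
20 → bin 2 (remaining 10)
21 → bin 3 (remaining 9)
9 → bin 2 (remaining 1)
10 → bin 4 (remaining 20)
2 → bin 1 (remaining 6)
8 → bin 3 (remaining 1)
22 → bin 5 (remaining 8)
12 → bin 4 (remaining 8)
26 → bin 6 (remaining 4)
23 → bin 7 (remaining 7)
15 → bin 8 (remaining 15)
29 → bin 9 (remaining 1)
4 → bin 1 (remaining 2)
5 → bin 4 (remaining 3)
20 → bin 10 (remaining 10)
26 → bin 11 (remaining 4)
Final bins: [15,7,2,4] [20,9] [21,8] [10,12,5] [22] [26] [23] [15] [29] [20] [26].

11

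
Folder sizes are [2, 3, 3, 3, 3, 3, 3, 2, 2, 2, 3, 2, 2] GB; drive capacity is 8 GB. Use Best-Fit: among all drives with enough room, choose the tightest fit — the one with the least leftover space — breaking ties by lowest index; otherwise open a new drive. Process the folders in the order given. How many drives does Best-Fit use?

2 GB → drive 1 (remaining 6 GB)
3 GB → drive 1 (remaining 3 GB)
3 GB → drive 1 (remaining 0 GB)
3 GB → drive 2 (remaining 5 GB)
3 GB → drive 2 (remaining 2 GB)
3 GB → drive 3 (remaining 5 GB)
3 GB → drive 3 (remaining 2 GB)
2 GB → drive 2 (remaining 0 GB)
2 GB → drive 3 (remaining 0 GB)
2 GB → drive 4 (remaining 6 GB)
3 GB → drive 4 (remaining 3 GB)
2 GB → drive 4 (remaining 1 GB)
2 GB → drive 5 (remaining 6 GB)
Final drives: [2,3,3] [3,3,2] [3,3,2] [2,3,2] [2].

5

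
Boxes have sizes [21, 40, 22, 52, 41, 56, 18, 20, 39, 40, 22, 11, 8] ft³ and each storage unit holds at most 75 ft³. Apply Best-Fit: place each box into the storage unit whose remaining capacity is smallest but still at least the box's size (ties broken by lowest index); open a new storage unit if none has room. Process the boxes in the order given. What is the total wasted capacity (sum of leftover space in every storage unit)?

21 ft³ → storage unit 1 (remaining 54 ft³)
40 ft³ → storage unit 1 (remaining 14 ft³)
22 ft³ → storage unit 2 (remaining 53 ft³)
52 ft³ → storage unit 2 (remaining 1 ft³)
41 ft³ → storage unit 3 (remaining 34 ft³)
56 ft³ → storage unit 4 (remaining 19 ft³)
18 ft³ → storage unit 4 (remaining 1 ft³)
20 ft³ → storage unit 3 (remaining 14 ft³)
39 ft³ → storage unit 5 (remaining 36 ft³)
40 ft³ → storage unit 6 (remaining 35 ft³)
22 ft³ → storage unit 6 (remaining 13 ft³)
11 ft³ → storage unit 6 (remaining 2 ft³)
8 ft³ → storage unit 1 (remaining 6 ft³)
6 storage units × 75 ft³ = 450 ft³; used 390 ft³; unused 60 ft³.

60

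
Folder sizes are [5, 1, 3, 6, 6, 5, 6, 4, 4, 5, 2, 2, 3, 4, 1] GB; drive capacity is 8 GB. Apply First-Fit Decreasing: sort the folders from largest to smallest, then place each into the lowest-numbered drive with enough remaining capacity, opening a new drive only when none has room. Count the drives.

Sorted descending: 6, 6, 6, 5, 5, 5, 4, 4, 4, 3, 3, 2, 2, 1, 1.
drive 1: place 6 GB, 2 GB left
drive 2: place 6 GB, 2 GB left
drive 3: place 6 GB, 2 GB left
drive 4: place 5 GB, 3 GB left
drive 5: place 5 GB, 3 GB left
drive 6: place 5 GB, 3 GB left
drive 7: place 4 GB, 4 GB left
drive 7: place 4 GB, 0 GB left
drive 8: place 4 GB, 4 GB left
drive 4: place 3 GB, 0 GB left
drive 5: place 3 GB, 0 GB left
drive 1: place 2 GB, 0 GB left
drive 2: place 2 GB, 0 GB left
drive 3: place 1 GB, 1 GB left
drive 3: place 1 GB, 0 GB left

8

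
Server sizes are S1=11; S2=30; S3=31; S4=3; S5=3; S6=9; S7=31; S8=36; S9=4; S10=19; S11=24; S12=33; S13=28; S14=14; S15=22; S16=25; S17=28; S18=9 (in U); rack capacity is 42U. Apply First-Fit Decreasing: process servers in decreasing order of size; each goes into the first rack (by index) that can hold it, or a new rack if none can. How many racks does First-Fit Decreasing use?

10

Sorted descending: 36, 33, 31, 31, 30, 28, 28, 25, 24, 22, 19, 14, 11, 9, 9, 4, 3, 3.
rack 1: place 36U, 6U left
rack 2: place 33U, 9U left
rack 3: place 31U, 11U left
rack 4: place 31U, 11U left
rack 5: place 30U, 12U left
rack 6: place 28U, 14U left
rack 7: place 28U, 14U left
rack 8: place 25U, 17U left
rack 9: place 24U, 18U left
rack 10: place 22U, 20U left
rack 10: place 19U, 1U left
rack 6: place 14U, 0U left
rack 3: place 11U, 0U left
rack 2: place 9U, 0U left
rack 4: place 9U, 2U left
rack 1: place 4U, 2U left
rack 5: place 3U, 9U left
rack 5: place 3U, 6U left
Final racks: [36,4] [33,9] [31,11] [31,9] [30,3,3] [28,14] [28] [25] [24] [22,19].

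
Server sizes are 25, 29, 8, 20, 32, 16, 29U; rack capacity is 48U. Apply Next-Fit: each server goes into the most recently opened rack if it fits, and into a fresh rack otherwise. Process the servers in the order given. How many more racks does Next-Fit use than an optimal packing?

Next-Fit: [25] [29,8] [20] [32,16] [29] → 5 racks.
Total size 159U; any packing needs at least ⌈159/48⌉ = 4 racks.
An optimal packing achieves that bound: [32,16] [29,8] [29] [25,20] → 4 racks.
Excess: 5 − 4 = 1.

1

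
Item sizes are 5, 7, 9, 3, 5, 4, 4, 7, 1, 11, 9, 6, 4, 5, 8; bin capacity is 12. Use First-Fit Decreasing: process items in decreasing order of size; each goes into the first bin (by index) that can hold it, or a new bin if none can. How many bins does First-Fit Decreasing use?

Sorted descending: 11, 9, 9, 8, 7, 7, 6, 5, 5, 5, 4, 4, 4, 3, 1.
11 → bin 1 (remaining 1)
9 → bin 2 (remaining 3)
9 → bin 3 (remaining 3)
8 → bin 4 (remaining 4)
7 → bin 5 (remaining 5)
7 → bin 6 (remaining 5)
6 → bin 7 (remaining 6)
5 → bin 5 (remaining 0)
5 → bin 6 (remaining 0)
5 → bin 7 (remaining 1)
4 → bin 4 (remaining 0)
4 → bin 8 (remaining 8)
4 → bin 8 (remaining 4)
3 → bin 2 (remaining 0)
1 → bin 1 (remaining 0)

8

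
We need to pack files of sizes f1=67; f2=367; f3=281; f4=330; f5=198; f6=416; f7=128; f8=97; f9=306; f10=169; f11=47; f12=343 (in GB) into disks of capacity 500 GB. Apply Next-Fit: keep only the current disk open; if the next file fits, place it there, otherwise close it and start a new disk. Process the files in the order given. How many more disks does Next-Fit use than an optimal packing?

2

Next-Fit: [67,367] [281] [330] [198] [416] [128,97] [306,169] [47,343] → 8 disks.
Total size 2749 GB; any packing needs at least ⌈2749/500⌉ = 6 disks.
An optimal packing achieves that bound: [416,67] [367,128] [343,97,47] [330,169] [306] [281,198] → 6 disks.
Excess: 8 − 6 = 2.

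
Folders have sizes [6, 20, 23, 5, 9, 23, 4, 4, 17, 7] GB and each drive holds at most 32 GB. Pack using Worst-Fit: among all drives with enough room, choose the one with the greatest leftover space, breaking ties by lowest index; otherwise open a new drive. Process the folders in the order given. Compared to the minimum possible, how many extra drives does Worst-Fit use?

Worst-Fit: [6,20,4] [23,5,4] [9,23] [17,7] → 4 drives.
Total size 118 GB; any packing needs at least ⌈118/32⌉ = 4 drives.
So 4 is already optimal.

0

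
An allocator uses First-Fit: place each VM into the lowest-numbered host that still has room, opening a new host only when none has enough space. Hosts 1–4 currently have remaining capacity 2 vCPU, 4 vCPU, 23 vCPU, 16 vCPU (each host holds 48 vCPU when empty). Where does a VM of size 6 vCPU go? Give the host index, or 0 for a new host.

Hosts with room: host 3 (23 vCPU), host 4 (16 vCPU).
The first with room is host 3.

3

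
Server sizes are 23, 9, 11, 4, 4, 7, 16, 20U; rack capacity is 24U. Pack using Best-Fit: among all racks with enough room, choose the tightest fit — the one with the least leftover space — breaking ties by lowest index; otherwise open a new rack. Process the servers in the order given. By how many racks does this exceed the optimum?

Best-Fit: [23] [9,11,4] [4,7] [16] [20] → 5 racks.
Total size 94U; any packing needs at least ⌈94/24⌉ = 4 racks.
An optimal packing achieves that bound: [23] [20,4] [16,7] [11,9,4] → 4 racks.
Excess: 5 − 4 = 1.

1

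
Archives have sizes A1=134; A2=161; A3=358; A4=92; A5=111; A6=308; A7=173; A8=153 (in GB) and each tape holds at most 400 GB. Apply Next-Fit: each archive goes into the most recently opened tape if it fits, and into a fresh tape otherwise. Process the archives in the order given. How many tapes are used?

tape 1: place A1 (134 GB), 266 GB left
tape 1: place A2 (161 GB), 105 GB left
tape 2: place A3 (358 GB), 42 GB left
tape 3: place A4 (92 GB), 308 GB left
tape 3: place A5 (111 GB), 197 GB left
tape 4: place A6 (308 GB), 92 GB left
tape 5: place A7 (173 GB), 227 GB left
tape 5: place A8 (153 GB), 74 GB left

5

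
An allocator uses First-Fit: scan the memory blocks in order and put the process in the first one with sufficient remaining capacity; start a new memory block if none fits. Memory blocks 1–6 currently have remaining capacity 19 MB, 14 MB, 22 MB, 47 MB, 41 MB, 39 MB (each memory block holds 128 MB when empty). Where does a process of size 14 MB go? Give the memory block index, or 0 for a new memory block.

Memory blocks with room: memory block 1 (19 MB), memory block 2 (14 MB), memory block 3 (22 MB), memory block 4 (47 MB), memory block 5 (41 MB), memory block 6 (39 MB).
The first with room is memory block 1.

1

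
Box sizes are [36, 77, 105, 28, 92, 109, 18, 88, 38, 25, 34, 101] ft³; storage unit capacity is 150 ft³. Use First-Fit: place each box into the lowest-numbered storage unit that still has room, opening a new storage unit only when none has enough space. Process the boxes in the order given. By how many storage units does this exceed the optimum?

First-Fit: [36,77,28] [105,18,25] [92,38] [109,34] [88] [101] → 6 storage units.
Total size 751 ft³; any packing needs at least ⌈751/150⌉ = 6 storage units.
So 6 is already optimal.

0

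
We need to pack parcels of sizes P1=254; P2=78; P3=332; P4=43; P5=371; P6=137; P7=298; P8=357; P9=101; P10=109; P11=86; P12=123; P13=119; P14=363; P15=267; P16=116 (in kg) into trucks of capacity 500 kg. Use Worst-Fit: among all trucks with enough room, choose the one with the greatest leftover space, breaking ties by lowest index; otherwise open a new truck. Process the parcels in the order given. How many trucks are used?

P1 (254 kg) → truck 1 (remaining 246 kg)
P2 (78 kg) → truck 1 (remaining 168 kg)
P3 (332 kg) → truck 2 (remaining 168 kg)
P4 (43 kg) → truck 1 (remaining 125 kg)
P5 (371 kg) → truck 3 (remaining 129 kg)
P6 (137 kg) → truck 2 (remaining 31 kg)
P7 (298 kg) → truck 4 (remaining 202 kg)
P8 (357 kg) → truck 5 (remaining 143 kg)
P9 (101 kg) → truck 4 (remaining 101 kg)
P10 (109 kg) → truck 5 (remaining 34 kg)
P11 (86 kg) → truck 3 (remaining 43 kg)
P12 (123 kg) → truck 1 (remaining 2 kg)
P13 (119 kg) → truck 6 (remaining 381 kg)
P14 (363 kg) → truck 6 (remaining 18 kg)
P15 (267 kg) → truck 7 (remaining 233 kg)
P16 (116 kg) → truck 7 (remaining 117 kg)
Final trucks: [254,78,43,123] [332,137] [371,86] [298,101] [357,109] [119,363] [267,116].

7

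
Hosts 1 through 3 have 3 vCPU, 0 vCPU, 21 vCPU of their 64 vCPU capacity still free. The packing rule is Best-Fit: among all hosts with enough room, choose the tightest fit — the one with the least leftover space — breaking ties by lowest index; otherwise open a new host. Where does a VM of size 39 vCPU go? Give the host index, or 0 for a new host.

0

No host has ≥ 39 vCPU free, so a new host is opened.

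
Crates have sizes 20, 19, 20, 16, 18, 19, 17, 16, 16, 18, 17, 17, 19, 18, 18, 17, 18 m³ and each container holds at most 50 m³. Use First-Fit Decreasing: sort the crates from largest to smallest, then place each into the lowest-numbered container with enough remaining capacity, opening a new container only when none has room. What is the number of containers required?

Sorted descending: 20, 20, 19, 19, 19, 18, 18, 18, 18, 18, 17, 17, 17, 17, 16, 16, 16.
20 m³ → container 1 (remaining 30 m³)
20 m³ → container 1 (remaining 10 m³)
19 m³ → container 2 (remaining 31 m³)
19 m³ → container 2 (remaining 12 m³)
19 m³ → container 3 (remaining 31 m³)
18 m³ → container 3 (remaining 13 m³)
18 m³ → container 4 (remaining 32 m³)
18 m³ → container 4 (remaining 14 m³)
18 m³ → container 5 (remaining 32 m³)
18 m³ → container 5 (remaining 14 m³)
17 m³ → container 6 (remaining 33 m³)
17 m³ → container 6 (remaining 16 m³)
17 m³ → container 7 (remaining 33 m³)
17 m³ → container 7 (remaining 16 m³)
16 m³ → container 6 (remaining 0 m³)
16 m³ → container 7 (remaining 0 m³)
16 m³ → container 8 (remaining 34 m³)

8 containers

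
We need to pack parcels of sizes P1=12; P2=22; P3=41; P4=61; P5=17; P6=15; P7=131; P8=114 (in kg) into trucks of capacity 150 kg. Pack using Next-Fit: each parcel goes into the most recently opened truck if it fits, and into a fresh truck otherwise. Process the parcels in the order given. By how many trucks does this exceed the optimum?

Next-Fit: [12,22,41,61] [17,15] [131] [114] → 4 trucks.
Total size 413 kg; any packing needs at least ⌈413/150⌉ = 3 trucks.
An optimal packing achieves that bound: [131,17] [114,22,12] [61,41,15] → 3 trucks.
Excess: 4 − 3 = 1.

1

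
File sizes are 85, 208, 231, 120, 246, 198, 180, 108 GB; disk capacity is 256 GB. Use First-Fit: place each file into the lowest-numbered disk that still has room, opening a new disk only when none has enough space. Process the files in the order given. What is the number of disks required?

7 disks

Put 85 GB in disk 1; 171 GB remain.
Put 208 GB in disk 2; 48 GB remain.
Put 231 GB in disk 3; 25 GB remain.
Put 120 GB in disk 1; 51 GB remain.
Put 246 GB in disk 4; 10 GB remain.
Put 198 GB in disk 5; 58 GB remain.
Put 180 GB in disk 6; 76 GB remain.
Put 108 GB in disk 7; 148 GB remain.
Final disks: [85,120] [208] [231] [246] [198] [180] [108].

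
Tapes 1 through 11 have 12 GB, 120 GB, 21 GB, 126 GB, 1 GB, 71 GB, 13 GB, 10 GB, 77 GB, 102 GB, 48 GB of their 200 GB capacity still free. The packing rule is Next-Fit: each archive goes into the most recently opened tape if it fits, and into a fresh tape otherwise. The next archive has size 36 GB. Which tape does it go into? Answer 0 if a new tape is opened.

Next-Fit only looks at tape 11, which has 48 GB free.
36 GB fits there.

11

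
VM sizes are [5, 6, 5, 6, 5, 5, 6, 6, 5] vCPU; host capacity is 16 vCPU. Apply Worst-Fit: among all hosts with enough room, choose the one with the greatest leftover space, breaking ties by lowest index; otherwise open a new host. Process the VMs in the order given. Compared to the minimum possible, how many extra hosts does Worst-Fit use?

0

Worst-Fit: [5,6,5] [6,5,5] [6,6] [5] → 4 hosts.
Total size 49 vCPU; any packing needs at least ⌈49/16⌉ = 4 hosts.
So 4 is already optimal.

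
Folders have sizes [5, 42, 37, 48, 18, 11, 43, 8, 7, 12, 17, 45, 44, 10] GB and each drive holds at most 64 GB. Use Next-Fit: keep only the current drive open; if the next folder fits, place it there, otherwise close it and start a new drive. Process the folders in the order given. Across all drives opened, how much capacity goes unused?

165

drive 1: place 5 GB, 59 GB left
drive 1: place 42 GB, 17 GB left
drive 2: place 37 GB, 27 GB left
drive 3: place 48 GB, 16 GB left
drive 4: place 18 GB, 46 GB left
drive 4: place 11 GB, 35 GB left
drive 5: place 43 GB, 21 GB left
drive 5: place 8 GB, 13 GB left
drive 5: place 7 GB, 6 GB left
drive 6: place 12 GB, 52 GB left
drive 6: place 17 GB, 35 GB left
drive 7: place 45 GB, 19 GB left
drive 8: place 44 GB, 20 GB left
drive 8: place 10 GB, 10 GB left
8 drives × 64 GB = 512 GB; used 347 GB; unused 165 GB.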